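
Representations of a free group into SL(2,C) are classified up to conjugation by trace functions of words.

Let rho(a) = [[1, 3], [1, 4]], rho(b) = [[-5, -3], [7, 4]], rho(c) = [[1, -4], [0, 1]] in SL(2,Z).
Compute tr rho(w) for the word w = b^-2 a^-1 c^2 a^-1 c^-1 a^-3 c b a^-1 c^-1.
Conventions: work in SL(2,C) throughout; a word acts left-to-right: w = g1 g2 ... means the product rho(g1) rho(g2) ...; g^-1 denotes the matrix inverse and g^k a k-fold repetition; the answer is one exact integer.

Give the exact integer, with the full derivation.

-1779213

rho(b^-1) = [[4, 3], [-7, -5]]
... * rho(b^-1) = [[4, 3], [-7, -5]]  ->  [[-5, -3], [7, 4]]
... * rho(a^-1) = [[4, -3], [-1, 1]]  ->  [[-17, 12], [24, -17]]
... * rho(c) = [[1, -4], [0, 1]]  ->  [[-17, 80], [24, -113]]
... * rho(c) = [[1, -4], [0, 1]]  ->  [[-17, 148], [24, -209]]
... * rho(a^-1) = [[4, -3], [-1, 1]]  ->  [[-216, 199], [305, -281]]
... * rho(c^-1) = [[1, 4], [0, 1]]  ->  [[-216, -665], [305, 939]]
... * rho(a^-1) = [[4, -3], [-1, 1]]  ->  [[-199, -17], [281, 24]]
... * rho(a^-1) = [[4, -3], [-1, 1]]  ->  [[-779, 580], [1100, -819]]
... * rho(a^-1) = [[4, -3], [-1, 1]]  ->  [[-3696, 2917], [5219, -4119]]
... * rho(c) = [[1, -4], [0, 1]]  ->  [[-3696, 17701], [5219, -24995]]
... * rho(b) = [[-5, -3], [7, 4]]  ->  [[142387, 81892], [-201060, -115637]]
... * rho(a^-1) = [[4, -3], [-1, 1]]  ->  [[487656, -345269], [-688603, 487543]]
... * rho(c^-1) = [[1, 4], [0, 1]]  ->  [[487656, 1605355], [-688603, -2266869]]
tr = 487656 + -2266869 = -1779213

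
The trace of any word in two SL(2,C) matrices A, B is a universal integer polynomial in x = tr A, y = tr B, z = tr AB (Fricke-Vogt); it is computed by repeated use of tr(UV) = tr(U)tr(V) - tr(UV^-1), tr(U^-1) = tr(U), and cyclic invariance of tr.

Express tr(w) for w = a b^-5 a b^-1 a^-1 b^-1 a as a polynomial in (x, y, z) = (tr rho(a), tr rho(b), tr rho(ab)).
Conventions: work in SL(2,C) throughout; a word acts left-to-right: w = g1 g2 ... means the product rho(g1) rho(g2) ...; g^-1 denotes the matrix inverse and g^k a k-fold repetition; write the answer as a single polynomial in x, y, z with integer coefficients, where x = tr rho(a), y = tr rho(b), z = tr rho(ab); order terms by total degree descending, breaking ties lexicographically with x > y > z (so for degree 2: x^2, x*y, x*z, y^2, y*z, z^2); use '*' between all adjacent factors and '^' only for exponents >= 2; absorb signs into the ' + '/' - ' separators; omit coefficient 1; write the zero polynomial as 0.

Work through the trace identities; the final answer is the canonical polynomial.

so tr(a^2) = tr(a)*tr(a) - tr(1) = x^2 - 2
so tr(a^2 b) = tr(a)*tr(b a) - tr(b) = x*z - y
tr(a^2 b^-1) = tr(a^2)*tr(b) - tr(a^2 b) = x^2*y - x*z - y
reduce: tr(a b^-2 a) = tr(a^2 b^-1)*tr(b) - tr(a^2) = x^2*y^2 - x*y*z - x^2 - y^2 + 2
tr(a b a b) = tr(a b)*tr(a b) - tr(1)   [split at repeated a] = z^2 - 2
tr(a b a b^-1) = tr(a b a)*tr(b) - tr(a b a b) = x*y*z - y^2 - z^2 + 2
so tr(a b^-2 a b) = tr(a b a b^-1)*tr(b) - tr(a b a) = x*y^2*z - y^3 - y*z^2 - x*z + 3*y
reduce: tr(a b^-1 a b^-2) = tr(a b^-2 a)*tr(b) - tr(a b^-2 a b) = x^2*y^3 - 2*x*y^2*z - x^2*y + y*z^2 + x*z - y
so tr(a b^-1 a b^-1) = tr(a b^-1 a)*tr(b) - tr(a b^-1 a b) = x^2*y^2 - 2*x*y*z + z^2 - 2
tr(b^-3 a b^-1 a) = tr(a b^-1 a b^-2)*tr(b) - tr(a b^-1 a b^-1) = x^2*y^4 - 2*x*y^3*z - 2*x^2*y^2 + y^2*z^2 + 3*x*y*z - y^2 - z^2 + 2
tr(b^-2 a b^-1 a b^-2) = tr(b^-3 a b^-1 a)*tr(b) - tr(b^-3 a b^-1 a b) = x^2*y^5 - 2*x*y^4*z - 3*x^2*y^3 + y^3*z^2 + 5*x*y^2*z + x^2*y - y^3 - 2*y*z^2 - x*z + 3*y
reduce: tr(a b^-5 a b^-1) = tr(b^-2 a b^-1 a b^-2)*tr(b) - tr(b^-2 a b^-1 a b^-1) = x^2*y^6 - 2*x*y^5*z - 4*x^2*y^4 + y^4*z^2 + 7*x*y^3*z + 3*x^2*y^2 - y^4 - 3*y^2*z^2 - 4*x*y*z + 4*y^2 + z^2 - 2
reduce: tr(a^3) = tr(a)*tr(a^2) - tr(a) = x^3 - 3*x
tr(a^3 b) = tr(a)*tr(b a^2) - tr(b a) = x^2*z - x*y - z
tr(a^3 b^-1) = tr(a^3)*tr(b) - tr(a^3 b) = x^3*y - x^2*z - 2*x*y + z
so tr(a^2 b^-2 a) = tr(a^3 b^-1)*tr(b) - tr(a^3) = x^3*y^2 - x^2*y*z - x^3 - 2*x*y^2 + y*z + 3*x
so tr(a^2 b a^2) = tr(a)*tr(a^2 b a) - tr(a^2 b) = x^3*z - x^2*y - 2*x*z + y
tr(b a b) = tr(b)*tr(a b) - tr(a) = y*z - x
tr(b a^2 b a) = tr(a)*tr(b a b a) - tr(b a b) = x*z^2 - y*z - x
tr(b a^2 b) = tr(b)*tr(a^2 b) - tr(a^2) = x*y*z - x^2 - y^2 + 2
so tr(a^2 b a^2 b) = tr(a)*tr(b a^2 b a) - tr(b a^2 b) = x^2*z^2 - 2*x*y*z + y^2 - 2
reduce: tr(a b a^2 b^-1 a) = tr(a^2 b a^2)*tr(b) - tr(a^2 b a^2 b) = x^3*y*z - x^2*y^2 - x^2*z^2 + 2
so tr(a b a b a^2) = tr(a)*tr(a b a b a) - tr(a b a b) = x^2*z^2 - x*y*z - x^2 - z^2 + 2
tr(b a b a b a) = tr(a b a b)*tr(a b) - tr(b a)   [split at repeated a] = z^3 - 3*z
tr(b a b a b) = tr(b)*tr(a b a b) - tr(a b a) = y*z^2 - x*z - y
so tr(a b a b a^2 b) = tr(a)*tr(b a b a b a) - tr(b a b a b) = x*z^3 - y*z^2 - 2*x*z + y
tr(a b a^2 b^-1 a b) = tr(a b a b a^2)*tr(b) - tr(a b a b a^2 b) = x^2*y*z^2 - x*y^2*z - x*z^3 - x^2*y + 2*x*z + y
tr(b^-1 a b^-1 a b a^2) = tr(a b a^2 b^-1 a)*tr(b) - tr(a b a^2 b^-1 a b) = x^3*y^2*z - x^2*y^3 - 2*x^2*y*z^2 + x*y^2*z + x*z^3 + x^2*y - 2*x*z + y
tr(a b^-1 a b a^2) = tr(a b a^3)*tr(b) - tr(a b a^3 b) = x^3*y*z - x^2*y^2 - x^2*z^2 - x*y*z + x^2 + y^2 + z^2 - 2
so tr(b a^2 b^-2 a b^-1 a) = tr(b^-1 a b^-1 a b a^2)*tr(b) - tr(b^-1 a b^-1 a b a^2 b) = x^3*y^3*z - x^2*y^4 - 2*x^2*y^2*z^2 - x^3*y*z + x*y^3*z + x*y*z^3 + 2*x^2*y^2 + x^2*z^2 - x*y*z - x^2 - z^2 + 2
tr(a b^-1 a^-1 b a^2 b^-2) = tr(b a^2 b^-2 a b^-1)*tr(a) - tr(b a^2 b^-2 a b^-1 a) = -x^3*y^3*z + x^4*y^2 + x^2*y^4 + 2*x^2*y^2*z^2 - x*y^3*z - x*y*z^3 - x^4 - 4*x^2*y^2 - x^2*z^2 + 2*x*y*z + 4*x^2 + z^2 - 2
reduce: tr(a b^-1 a^-1 b a^2) = tr(b a^3 b^-1)*tr(a) - tr(b a^3 b^-1 a) = -x^3*y*z + x^4 + x^2*y^2 + x^2*z^2 + x*y*z - 4*x^2 - y^2 - z^2 + 2
so tr(b a b^2) = tr(b)*tr(b a b) - tr(b a) = y^2*z - x*y - z
so tr(b a^2 b a b) = tr(a)*tr(b a b^2 a) - tr(b a b^2) = x*y*z^2 - x^2*z - y^2*z + z
tr(a^-1 b a^2 b a b) = tr(b a^2 b a b)*tr(a) - tr(b a^2 b a b a) = x^2*y*z^2 - x^3*z - x*y^2*z - x*z^3 + y*z^2 + 3*x*z - y
so tr(a b^-1 a^-1 b a^2 b) = tr(a^-1 b a^2 b a)*tr(b) - tr(a^-1 b a^2 b a b) = -x^2*y*z^2 + x^3*z + 2*x*y^2*z + x*z^3 - x^2*y - y^3 - y*z^2 - 3*x*z + 3*y
tr(a b^-1 a^-1 b a^2 b^-1) = tr(a b^-1 a^-1 b a^2)*tr(b) - tr(a b^-1 a^-1 b a^2 b) = -x^3*y^2*z + x^4*y + x^2*y^3 + 2*x^2*y*z^2 - x^3*z - x*y^2*z - x*z^3 - 3*x^2*y + 3*x*z - y
reduce: tr(a b^-1 a^-1 b a^2 b^-3) = tr(a b^-1 a^-1 b a^2 b^-2)*tr(b) - tr(a b^-1 a^-1 b a^2 b^-1) = -x^3*y^4*z + x^4*y^3 + x^2*y^5 + 2*x^2*y^3*z^2 + x^3*y^2*z - x*y^4*z - x*y^2*z^3 - 2*x^4*y - 5*x^2*y^3 - 3*x^2*y*z^2 + x^3*z + 3*x*y^2*z + x*z^3 + 7*x^2*y + y*z^2 - 3*x*z - y
tr(b^-4 a b^-1 a^-1 b a^2) = tr(a b^-1 a^-1 b a^2 b^-3)*tr(b) - tr(a b^-1 a^-1 b a^2 b^-2) = -x^3*y^5*z + x^4*y^4 + x^2*y^6 + 2*x^2*y^4*z^2 + 2*x^3*y^3*z - x*y^5*z - x*y^3*z^3 - 3*x^4*y^2 - 6*x^2*y^4 - 5*x^2*y^2*z^2 + x^3*y*z + 4*x*y^3*z + 2*x*y*z^3 + x^4 + 11*x^2*y^2 + x^2*z^2 + y^2*z^2 - 5*x*y*z - 4*x^2 - y^2 - z^2 + 2
tr(a^2 b^-5 a b^-1 a^-1 b) = tr(b^-4 a b^-1 a^-1 b a^2)*tr(b) - tr(b^-4 a b^-1 a^-1 b a^2 b) = -x^3*y^6*z + x^4*y^5 + x^2*y^7 + 2*x^2*y^5*z^2 + 3*x^3*y^4*z - x*y^6*z - x*y^4*z^3 - 4*x^4*y^3 - 7*x^2*y^5 - 7*x^2*y^3*z^2 + 5*x*y^4*z + 3*x*y^2*z^3 + 3*x^4*y + 16*x^2*y^3 + 4*x^2*y*z^2 + y^3*z^2 - x^3*z - 8*x*y^2*z - x*z^3 - 11*x^2*y - y^3 - 2*y*z^2 + 3*x*z + 3*y
tr(a b^-5 a b^-1 a^-1 b^-1 a) = tr(a^2 b^-5 a b^-1 a^-1)*tr(b) - tr(a^2 b^-5 a b^-1 a^-1 b) = x^3*y^6*z - x^4*y^5 - 2*x^2*y^5*z^2 - 3*x^3*y^4*z - x*y^6*z + x*y^4*z^3 + 4*x^4*y^3 + 3*x^2*y^5 + 7*x^2*y^3*z^2 + y^5*z^2 + 2*x*y^4*z - 3*x*y^2*z^3 - 3*x^4*y - 13*x^2*y^3 - 4*x^2*y*z^2 - y^5 - 4*y^3*z^2 + x^3*z + 4*x*y^2*z + x*z^3 + 11*x^2*y + 5*y^3 + 3*y*z^2 - 3*x*z - 5*y

x^3*y^6*z - x^4*y^5 - 2*x^2*y^5*z^2 - 3*x^3*y^4*z - x*y^6*z + x*y^4*z^3 + 4*x^4*y^3 + 3*x^2*y^5 + 7*x^2*y^3*z^2 + y^5*z^2 + 2*x*y^4*z - 3*x*y^2*z^3 - 3*x^4*y - 13*x^2*y^3 - 4*x^2*y*z^2 - y^5 - 4*y^3*z^2 + x^3*z + 4*x*y^2*z + x*z^3 + 11*x^2*y + 5*y^3 + 3*y*z^2 - 3*x*z - 5*y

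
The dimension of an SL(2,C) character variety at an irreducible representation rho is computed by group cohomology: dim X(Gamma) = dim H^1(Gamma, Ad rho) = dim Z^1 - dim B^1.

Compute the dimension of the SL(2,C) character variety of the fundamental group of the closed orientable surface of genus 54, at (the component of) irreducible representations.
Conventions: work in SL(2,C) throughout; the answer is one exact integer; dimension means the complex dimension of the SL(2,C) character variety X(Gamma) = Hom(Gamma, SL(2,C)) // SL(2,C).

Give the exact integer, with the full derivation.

Gamma = pi_1(Sigma_54) = < a_1, b_1, ..., a_54, b_54 | prod [a_i, b_i] > has 2g = 108 generators and 1 relator.
Before the relator condition, cocycle space has dim 3*108 = 324.
d_2 is surjective at irreducible rho (its cokernel H^2 is dual to H^0 = 0), so dim Z^1 = 324 - 3 = 321.
As always at irreducible rho, dim B^1 = 3.
dim H^1 = 321 - 3 = 318 = dim X.

318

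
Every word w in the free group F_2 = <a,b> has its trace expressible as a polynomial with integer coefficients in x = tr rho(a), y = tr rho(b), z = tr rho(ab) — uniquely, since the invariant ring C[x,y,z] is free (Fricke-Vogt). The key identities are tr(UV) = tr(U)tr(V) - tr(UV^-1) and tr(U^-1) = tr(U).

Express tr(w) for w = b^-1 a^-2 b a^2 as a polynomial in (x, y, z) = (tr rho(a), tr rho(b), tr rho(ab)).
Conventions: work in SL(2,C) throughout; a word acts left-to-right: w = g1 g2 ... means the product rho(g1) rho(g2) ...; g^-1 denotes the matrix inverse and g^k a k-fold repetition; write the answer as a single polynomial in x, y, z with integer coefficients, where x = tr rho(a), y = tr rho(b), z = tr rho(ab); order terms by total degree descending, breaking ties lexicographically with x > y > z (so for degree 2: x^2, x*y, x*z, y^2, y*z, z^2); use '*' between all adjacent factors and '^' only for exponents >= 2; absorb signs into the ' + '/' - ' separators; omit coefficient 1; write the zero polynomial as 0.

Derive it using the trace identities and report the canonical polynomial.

-x^3*y*z + x^4 + x^2*y^2 + x^2*z^2 - 4*x^2 + 2

trace(a^2) = trace(a) trace(a) - trace(1) = x^2 - 2
trace(a b a) = trace(a) trace(b a) - trace(b) = x*z - y
use: trace(a b a^2) = trace(a) trace(a b a) - trace(a b) = x^2*z - x*y - z
trace(b a b a) = trace(a b) trace(a b) - trace(1) = z^2 - 2
trace(b a b) = trace(b) trace(a b) - trace(a) = y*z - x
apply: trace(a b a^2 b) = trace(a) trace(b a b a) - trace(b a b) = x*z^2 - y*z - x
trace(b a^2 b^-1 a) = trace(a b a^2) trace(b) - trace(a b a^2 b) = x^2*y*z - x*y^2 - x*z^2 + x
apply: trace(a^-1 b a^2 b^-1) = trace(b a^2 b^-1) trace(a) - trace(b a^2 b^-1 a) = -x^2*y*z + x^3 + x*y^2 + x*z^2 - 3*x
trace(b^-1 a^-2 b a^2) = trace(a^-1 b a^2 b^-1) trace(a) - trace(a^-1 b a^2 b^-1 a) = -x^3*y*z + x^4 + x^2*y^2 + x^2*z^2 - 4*x^2 + 2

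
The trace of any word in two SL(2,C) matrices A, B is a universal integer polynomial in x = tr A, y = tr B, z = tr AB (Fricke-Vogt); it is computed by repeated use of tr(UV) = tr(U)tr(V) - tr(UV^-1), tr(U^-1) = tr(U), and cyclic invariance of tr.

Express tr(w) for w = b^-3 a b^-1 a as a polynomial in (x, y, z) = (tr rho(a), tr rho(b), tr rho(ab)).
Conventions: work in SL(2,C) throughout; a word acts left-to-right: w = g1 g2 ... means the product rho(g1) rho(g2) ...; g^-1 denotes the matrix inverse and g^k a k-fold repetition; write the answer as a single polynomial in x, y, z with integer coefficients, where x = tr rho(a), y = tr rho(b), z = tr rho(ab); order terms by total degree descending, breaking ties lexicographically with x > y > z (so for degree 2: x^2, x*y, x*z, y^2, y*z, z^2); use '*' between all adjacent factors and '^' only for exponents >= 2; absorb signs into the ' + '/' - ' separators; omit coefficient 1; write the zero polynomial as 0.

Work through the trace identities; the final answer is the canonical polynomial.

x^2*y^4 - 2*x*y^3*z - 2*x^2*y^2 + y^2*z^2 + 3*x*y*z - y^2 - z^2 + 2

apply: tr(a^2) = tr(a) tr(a) - tr(1)   [square of a] = x^2 - 2
tr(a^2 b) = tr(a) tr(b a) - tr(b)   [square of a] = x*z - y
tr(a^2 b^-1) = tr(a^2) tr(b) - tr(a^2 b)   [inverse elimination on b] = x^2*y - x*z - y
apply: tr(b^-2 a^2) = tr(a^2 b^-1) tr(b) - tr(a^2)   [inverse elimination on b] = x^2*y^2 - x*y*z - x^2 - y^2 + 2
tr(a b^-3 a) = tr(b^-2 a^2) tr(b) - tr(b^-2 a^2 b)   [inverse elimination on b] = x^2*y^3 - x*y^2*z - 2*x^2*y - y^3 + x*z + 3*y
apply: tr(a b a b) = tr(b a) tr(b a) - tr(1)   [split at a repeated b] = z^2 - 2
tr(b^-1 a b a) = tr(a b a) tr(b) - tr(a b a b)   [inverse elimination on b] = x*y*z - y^2 - z^2 + 2
tr(b^-1 a b a b^-1) = tr(b^-1 a b a) tr(b) - tr(b^-1 a b a b)   [inverse elimination on b] = x*y^2*z - y^3 - y*z^2 - x*z + 3*y
tr(a b^-3 a b) = tr(b^-1 a b a b^-1) tr(b) - tr(b^-1 a b a)   [inverse elimination on b] = x*y^3*z - y^4 - y^2*z^2 - 2*x*y*z + 4*y^2 + z^2 - 2
apply: tr(b^-3 a b^-1 a) = tr(a b^-3 a) tr(b) - tr(a b^-3 a b)   [inverse elimination on b] = x^2*y^4 - 2*x*y^3*z - 2*x^2*y^2 + y^2*z^2 + 3*x*y*z - y^2 - z^2 + 2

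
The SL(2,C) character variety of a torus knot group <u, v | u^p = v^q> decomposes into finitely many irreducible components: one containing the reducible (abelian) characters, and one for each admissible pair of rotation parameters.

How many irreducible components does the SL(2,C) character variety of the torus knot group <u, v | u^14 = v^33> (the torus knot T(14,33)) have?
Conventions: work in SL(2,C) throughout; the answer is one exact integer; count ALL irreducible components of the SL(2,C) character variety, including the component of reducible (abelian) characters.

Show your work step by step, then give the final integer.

209

Gamma = < u, v | u^14 = v^33 > (torus knot T(14,33)); the central element u^14 = v^33 acts as +I or -I in any irreducible SL(2,C) representation.
On an irreducible component, tr(u) is locked at 2*cos(pi*alpha/14) for some alpha in 1..13, and tr(v) at 2*cos(pi*beta/33) for some beta in 1..32.
u^14 = (-1)^alpha I and v^33 = (-1)^beta I must agree, so alpha and beta have equal parity.
Counting: 7 odd alphas x 16 odd betas + 6 even alphas x 16 even betas = 112 + 96 = 208.
components with irreducible characters: 208; plus the single component of reducible (abelian) characters: total 209.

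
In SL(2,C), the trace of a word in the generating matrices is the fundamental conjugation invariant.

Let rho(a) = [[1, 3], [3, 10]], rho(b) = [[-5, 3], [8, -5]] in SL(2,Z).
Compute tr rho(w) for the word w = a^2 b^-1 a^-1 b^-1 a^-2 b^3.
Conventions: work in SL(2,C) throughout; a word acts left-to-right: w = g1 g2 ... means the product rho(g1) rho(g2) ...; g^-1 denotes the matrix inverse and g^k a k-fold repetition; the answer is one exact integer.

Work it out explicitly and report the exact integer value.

rho(a) = [[1, 3], [3, 10]]
... * rho(a) = [[1, 3], [3, 10]]  ->  [[10, 33], [33, 109]]
... * rho(b^-1) = [[-5, -3], [-8, -5]]  ->  [[-314, -195], [-1037, -644]]
... * rho(a^-1) = [[10, -3], [-3, 1]]  ->  [[-2555, 747], [-8438, 2467]]
... * rho(b^-1) = [[-5, -3], [-8, -5]]  ->  [[6799, 3930], [22454, 12979]]
... * rho(a^-1) = [[10, -3], [-3, 1]]  ->  [[56200, -16467], [185603, -54383]]
... * rho(a^-1) = [[10, -3], [-3, 1]]  ->  [[611401, -185067], [2019179, -611192]]
... * rho(b) = [[-5, 3], [8, -5]]  ->  [[-4537541, 2759538], [-14985431, 9113497]]
... * rho(b) = [[-5, 3], [8, -5]]  ->  [[44764009, -27410313], [147835131, -90523778]]
... * rho(b) = [[-5, 3], [8, -5]]  ->  [[-443102549, 271343592], [-1463365879, 896124283]]
tr = -443102549 + 896124283 = 453021734

453021734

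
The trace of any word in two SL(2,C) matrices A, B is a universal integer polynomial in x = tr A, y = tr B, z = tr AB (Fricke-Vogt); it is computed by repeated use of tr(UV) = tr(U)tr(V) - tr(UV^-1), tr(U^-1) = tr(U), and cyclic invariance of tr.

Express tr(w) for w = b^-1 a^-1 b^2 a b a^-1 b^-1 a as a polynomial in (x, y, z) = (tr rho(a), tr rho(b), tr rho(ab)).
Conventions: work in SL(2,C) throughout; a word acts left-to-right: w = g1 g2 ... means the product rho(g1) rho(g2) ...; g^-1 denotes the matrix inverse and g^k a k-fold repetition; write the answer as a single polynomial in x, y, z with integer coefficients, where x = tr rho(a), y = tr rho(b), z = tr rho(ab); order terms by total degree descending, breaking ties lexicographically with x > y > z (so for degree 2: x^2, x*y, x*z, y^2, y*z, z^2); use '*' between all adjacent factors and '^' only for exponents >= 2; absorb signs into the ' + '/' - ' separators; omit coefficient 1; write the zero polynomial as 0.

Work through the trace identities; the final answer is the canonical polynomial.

x^2*y^3*z^2 - 2*x^3*y^2*z - x*y^4*z - 2*x*y^2*z^3 + x^4*y + x^2*y^3 + 2*x^2*y*z^2 + y^3*z^2 + y*z^4 + 4*x*y^2*z - 4*x^2*y - 4*y*z^2 + y

tr(b^2) = tr(b) tr(b) - tr(1)  (reduce the b square) = y^2 - 2
reduce: tr(a b a b) = tr(b a) tr(b a) - tr(1)  (split on b) = z^2 - 2
tr(a b a) = tr(a) tr(b a) - tr(b)  (reduce the a square) = x*z - y
reduce: tr(b a b^2 a) = tr(b) tr(a b a b) - tr(a b a)  (reduce the b square) = y*z^2 - x*z - y
tr(b a b) = tr(b) tr(a b) - tr(a)  (reduce the b square) = y*z - x
tr(b a b^2) = tr(b) tr(b a b) - tr(b a)  (reduce the b square) = y^2*z - x*y - z
tr(a b^2 a^2 b) = tr(a) tr(b a b^2 a) - tr(b a b^2)  (reduce the a square) = x*y*z^2 - x^2*z - y^2*z + z
so tr(a^3 b) = tr(a) tr(a b a) - tr(a b)  (reduce the a square) = x^2*z - x*y - z
so tr(a^2) = tr(a) tr(a) - tr(1)  (reduce the a square) = x^2 - 2
tr(a^3) = tr(a) tr(a^2) - tr(a)  (reduce the a square) = x^3 - 3*x
tr(a b^2 a^2) = tr(b) tr(a^3 b) - tr(a^3)  (reduce the b square) = x^2*y*z - x^3 - x*y^2 - y*z + 3*x
so tr(a b^2 a b^2 a) = tr(b) tr(a b^2 a^2 b) - tr(a b^2 a^2)  (reduce the b square) = x*y^2*z^2 - 2*x^2*y*z - y^3*z + x^3 + x*y^2 + 2*y*z - 3*x
tr(a b a b a b) = tr(b a b a) tr(b a) - tr(a b)  (split on b) = z^3 - 3*z
tr(a b a b a) = tr(a) tr(b a b a) - tr(b a b)  (reduce the a square) = x*z^2 - y*z - x
reduce: tr(a b a b^2 a b) = tr(b) tr(a b a b a b) - tr(a b a b a)  (reduce the b square) = y*z^3 - x*z^2 - 2*y*z + x
reduce: tr(a b^2 a b^2 a b) = tr(b) tr(a b a b^2 a b) - tr(a b a b^2 a)  (reduce the b square) = y^2*z^3 - 2*x*y*z^2 + x^2*z - y^2*z + x*y - z
tr(b^2 a b^2 a b^-1 a) = tr(a b^2 a b^2 a) tr(b) - tr(a b^2 a b^2 a b)  (eliminate b^-1) = x*y^3*z^2 - 2*x^2*y^2*z - y^4*z - y^2*z^3 + x^3*y + x*y^3 + 2*x*y*z^2 - x^2*z + 3*y^2*z - 4*x*y + z
so tr(b a b^-1 a^-1 b^2 a b) = tr(b^2 a b^2 a b^-1) tr(a) - tr(b^2 a b^2 a b^-1 a)  (eliminate a^-1) = -x*y^3*z^2 + 2*x^2*y^2*z + y^4*z + y^2*z^3 - x^3*y - x*y^3 - x*y*z^2 - 3*y^2*z + 3*x*y - z
tr(a b a b a^2 b) = tr(a) tr(b a b a b a) - tr(b a b a b)  (reduce the a square) = x*z^3 - y*z^2 - 2*x*z + y
so tr(a b a b a^2) = tr(a) tr(b a b a^2) - tr(b a b a)  (reduce the a square) = x^2*z^2 - x*y*z - x^2 - z^2 + 2
reduce: tr(a b^2 a b a b a) = tr(b) tr(a b a b a^2 b) - tr(a b a b a^2)  (reduce the b square) = x*y*z^3 - x^2*z^2 - y^2*z^2 - x*y*z + x^2 + y^2 + z^2 - 2
reduce: tr(a b a b a b a b) = tr(a b) tr(a b a b a b) - tr(a^-1 b^-1 a^-1 b^-1)  (split on a) = z^4 - 4*z^2 + 2
tr(a b^2 a b a b a b) = tr(b) tr(a b a b a b a b) - tr(a b a b a b a)  (reduce the b square) = y*z^4 - x*z^3 - 3*y*z^2 + 2*x*z + y
tr(b^2 a b a b a b^-1 a) = tr(a b^2 a b a b a) tr(b) - tr(a b^2 a b a b a b)  (eliminate b^-1) = x*y^2*z^3 - x^2*y*z^2 - y^3*z^2 - y*z^4 - x*y^2*z + x*z^3 + x^2*y + y^3 + 4*y*z^2 - 2*x*z - 3*y
tr(b a b^-1 a^-1 b^2 a b a) = tr(b^2 a b a b a b^-1) tr(a) - tr(b^2 a b a b a b^-1 a)  (eliminate a^-1) = -x*y^2*z^3 + x^2*y*z^2 + y^3*z^2 + y*z^4 + x*y^2*z - x^2*y - y^3 - 4*y*z^2 - x*z + 3*y
tr(a b^-1 a^-1 b^2 a b a^-1 b) = tr(b a b^-1 a^-1 b^2 a b) tr(a) - tr(b a b^-1 a^-1 b^2 a b a)  (eliminate a^-1) = -x^2*y^3*z^2 + 2*x^3*y^2*z + x*y^4*z + 2*x*y^2*z^3 - x^4*y - x^2*y^3 - 2*x^2*y*z^2 - y^3*z^2 - y*z^4 - 4*x*y^2*z + 4*x^2*y + y^3 + 4*y*z^2 - 3*y
tr(b^-1 a^-1 b^2 a b a^-1 b^-1 a) = tr(a b^-1 a^-1 b^2 a b a^-1) tr(b) - tr(a b^-1 a^-1 b^2 a b a^-1 b)  (eliminate b^-1) = x^2*y^3*z^2 - 2*x^3*y^2*z - x*y^4*z - 2*x*y^2*z^3 + x^4*y + x^2*y^3 + 2*x^2*y*z^2 + y^3*z^2 + y*z^4 + 4*x*y^2*z - 4*x^2*y - 4*y*z^2 + y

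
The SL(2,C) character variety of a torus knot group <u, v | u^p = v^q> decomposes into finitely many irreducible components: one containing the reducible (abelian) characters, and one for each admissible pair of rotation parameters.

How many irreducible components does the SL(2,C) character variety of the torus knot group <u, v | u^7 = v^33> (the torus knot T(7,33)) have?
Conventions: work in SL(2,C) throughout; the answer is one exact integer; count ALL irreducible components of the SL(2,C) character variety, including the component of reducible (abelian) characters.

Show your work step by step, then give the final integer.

97

In the torus knot group T(7,33), u^7 = v^33 is central, so an irreducible representation sends it to +I or -I (Schur).
So on each irreducible component the traces are pinned: tr(u) = 2*cos(pi*alpha/7) with 1 <= alpha <= 6, tr(v) = 2*cos(pi*beta/33) with 1 <= beta <= 32.
Consistency of u^7 = (-1)^alpha I with v^33 = (-1)^beta I forces alpha = beta (mod 2).
count pairs: odd alpha (3 choices) x odd beta (16), plus even alpha (3) x even beta (16): 3*16 + 3*16 = 96.
That is 96 components of irreducible characters, and with the reducible (abelian) component the total is 97.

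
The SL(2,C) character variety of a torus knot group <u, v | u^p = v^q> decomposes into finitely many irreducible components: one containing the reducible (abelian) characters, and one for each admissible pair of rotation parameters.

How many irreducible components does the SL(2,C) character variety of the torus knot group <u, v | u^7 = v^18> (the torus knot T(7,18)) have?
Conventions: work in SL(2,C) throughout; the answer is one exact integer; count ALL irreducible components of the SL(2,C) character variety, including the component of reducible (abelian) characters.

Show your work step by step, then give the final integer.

52

Gamma = < u, v | u^7 = v^18 > (torus knot T(7,18)); the central element u^7 = v^18 acts as +I or -I in any irreducible SL(2,C) representation.
This locks tr(u) to 2*cos(pi*alpha/7), alpha in 1..6, and tr(v) to 2*cos(pi*beta/18), beta in 1..17, on each component of irreducible characters.
u^7 = (-1)^alpha I and v^18 = (-1)^beta I must agree, so alpha and beta have equal parity.
count pairs: odd alpha (3 choices) x odd beta (9), plus even alpha (3) x even beta (8): 3*9 + 3*8 = 51.
That is 51 components of irreducible characters, and with the reducible (abelian) component the total is 52.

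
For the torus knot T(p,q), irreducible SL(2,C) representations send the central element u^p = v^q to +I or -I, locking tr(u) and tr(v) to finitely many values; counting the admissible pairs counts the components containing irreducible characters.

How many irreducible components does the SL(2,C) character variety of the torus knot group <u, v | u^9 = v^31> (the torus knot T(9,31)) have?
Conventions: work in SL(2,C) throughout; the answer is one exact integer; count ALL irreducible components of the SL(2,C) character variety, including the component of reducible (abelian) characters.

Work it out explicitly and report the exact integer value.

121

For T(9,31): irreducibility forces the central element u^9 = v^31 to one of +I, -I.
So on each irreducible component the traces are pinned: tr(u) = 2*cos(pi*alpha/9) with 1 <= alpha <= 8, tr(v) = 2*cos(pi*beta/31) with 1 <= beta <= 30.
u^9 = (-1)^alpha I and v^31 = (-1)^beta I must agree, so alpha and beta have equal parity.
Enumerate parity-matched pairs: 4*15 odd-odd plus 4*15 even-even gives 120.
That is 120 components of irreducible characters, and with the reducible (abelian) component the total is 121.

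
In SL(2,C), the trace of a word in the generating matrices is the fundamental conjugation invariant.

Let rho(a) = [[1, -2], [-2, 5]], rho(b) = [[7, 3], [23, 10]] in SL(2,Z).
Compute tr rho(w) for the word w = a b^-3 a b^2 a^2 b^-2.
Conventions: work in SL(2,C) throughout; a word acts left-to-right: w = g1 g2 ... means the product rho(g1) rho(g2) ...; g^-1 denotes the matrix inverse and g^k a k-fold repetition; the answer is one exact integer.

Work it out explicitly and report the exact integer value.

7920829550

rho(a) = [[1, -2], [-2, 5]]
... * rho(b^-1) = [[10, -3], [-23, 7]]  ->  [[56, -17], [-135, 41]]
... * rho(b^-1) = [[10, -3], [-23, 7]]  ->  [[951, -287], [-2293, 692]]
... * rho(b^-1) = [[10, -3], [-23, 7]]  ->  [[16111, -4862], [-38846, 11723]]
... * rho(a) = [[1, -2], [-2, 5]]  ->  [[25835, -56532], [-62292, 136307]]
... * rho(b) = [[7, 3], [23, 10]]  ->  [[-1119391, -487815], [2699017, 1176194]]
... * rho(b) = [[7, 3], [23, 10]]  ->  [[-19055482, -8236323], [45945581, 19858991]]
... * rho(a) = [[1, -2], [-2, 5]]  ->  [[-2582836, -3070651], [6227599, 7403793]]
... * rho(a) = [[1, -2], [-2, 5]]  ->  [[3558466, -10187583], [-8579987, 24563767]]
... * rho(b^-1) = [[10, -3], [-23, 7]]  ->  [[269899069, -81988479], [-650766511, 197686330]]
... * rho(b^-1) = [[10, -3], [-23, 7]]  ->  [[4584725707, -1383616560], [-11054450700, 3336103843]]
tr = 4584725707 + 3336103843 = 7920829550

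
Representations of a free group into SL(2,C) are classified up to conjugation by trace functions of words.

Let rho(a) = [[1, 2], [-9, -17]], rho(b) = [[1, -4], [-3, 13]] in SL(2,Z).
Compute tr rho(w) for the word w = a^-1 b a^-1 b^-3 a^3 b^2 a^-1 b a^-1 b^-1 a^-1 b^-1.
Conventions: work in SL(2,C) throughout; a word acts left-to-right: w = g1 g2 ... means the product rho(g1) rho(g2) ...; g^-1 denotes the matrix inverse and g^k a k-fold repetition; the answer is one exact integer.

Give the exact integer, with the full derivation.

rho(a^-1) = [[-17, -2], [9, 1]]
... * rho(b) = [[1, -4], [-3, 13]]  ->  [[-11, 42], [6, -23]]
... * rho(a^-1) = [[-17, -2], [9, 1]]  ->  [[565, 64], [-309, -35]]
... * rho(b^-1) = [[13, 4], [3, 1]]  ->  [[7537, 2324], [-4122, -1271]]
... * rho(b^-1) = [[13, 4], [3, 1]]  ->  [[104953, 32472], [-57399, -17759]]
... * rho(b^-1) = [[13, 4], [3, 1]]  ->  [[1461805, 452284], [-799464, -247355]]
... * rho(a) = [[1, 2], [-9, -17]]  ->  [[-2608751, -4765218], [1426731, 2606107]]
... * rho(a) = [[1, 2], [-9, -17]]  ->  [[40278211, 75791204], [-22028232, -41450357]]
... * rho(a) = [[1, 2], [-9, -17]]  ->  [[-641842625, -1207894046], [351024981, 660599605]]
... * rho(b) = [[1, -4], [-3, 13]]  ->  [[2981839513, -13135252098], [-1630773834, 7183694941]]
... * rho(b) = [[1, -4], [-3, 13]]  ->  [[42387595807, -182685635326], [-23181858657, 99911129569]]
... * rho(a^-1) = [[-17, -2], [9, 1]]  ->  [[-2364759846653, -267460826940], [1293291763290, 146274846883]]
... * rho(b) = [[1, -4], [-3, 13]]  ->  [[-1562377365833, 5982048636392], [854467222641, -3271594043681]]
... * rho(a^-1) = [[-17, -2], [9, 1]]  ->  [[80398852946689, 9106803368058], [-43970289178026, -4980528488963]]
... * rho(b^-1) = [[13, 4], [3, 1]]  ->  [[1072505498411131, 330702215154814], [-586555344781227, -180861685201067]]
... * rho(a^-1) = [[-17, -2], [9, 1]]  ->  [[-15256273536595901, -1814308781667448], [8343685694471256, 992249004361387]]
... * rho(b^-1) = [[13, 4], [3, 1]]  ->  [[-203774482320749057, -62839402928051052], [111444661041210489, 34366991782246411]]
tr = -203774482320749057 + 34366991782246411 = -169407490538502646

-169407490538502646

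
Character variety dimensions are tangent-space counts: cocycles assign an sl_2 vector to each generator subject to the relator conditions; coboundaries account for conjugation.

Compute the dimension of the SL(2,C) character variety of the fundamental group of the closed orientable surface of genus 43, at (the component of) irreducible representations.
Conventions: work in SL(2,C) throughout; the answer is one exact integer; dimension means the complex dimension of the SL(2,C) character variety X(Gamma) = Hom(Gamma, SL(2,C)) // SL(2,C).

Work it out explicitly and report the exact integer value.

The genus-43 surface group: 2g = 86 generators, one relator prod [a_i, b_i].
A cocycle assigns one sl_2 vector per generator subject to the relator condition d_2(z) = 0: dim of the unconstrained space is 3*2g = 258.
H^2 = coker(d_2) is dual to H^0 = 0 at irreducible rho (Poincare duality), so d_2 is onto: dim Z^1 = 255.
dim B^1 = 3 (coboundaries, injective at irreducible rho).
dim X = dim H^1 = 255 - 3 = 252.

252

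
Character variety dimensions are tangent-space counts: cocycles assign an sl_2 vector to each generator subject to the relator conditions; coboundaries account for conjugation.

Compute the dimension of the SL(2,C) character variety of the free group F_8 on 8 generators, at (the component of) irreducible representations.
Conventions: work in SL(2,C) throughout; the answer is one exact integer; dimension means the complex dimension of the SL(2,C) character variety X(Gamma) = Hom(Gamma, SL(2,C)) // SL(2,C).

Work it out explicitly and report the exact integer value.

21

The free group F_8: 8 generators, no relators.
A cocycle picks one sl_2 vector per generator freely, giving dim Z^1 = 3*8 = 24.
dim B^1 = 3: the coboundary map is injective because an irreducible image has centralizer 0 in sl_2.
Therefore dim X = 24 - 3 = 21.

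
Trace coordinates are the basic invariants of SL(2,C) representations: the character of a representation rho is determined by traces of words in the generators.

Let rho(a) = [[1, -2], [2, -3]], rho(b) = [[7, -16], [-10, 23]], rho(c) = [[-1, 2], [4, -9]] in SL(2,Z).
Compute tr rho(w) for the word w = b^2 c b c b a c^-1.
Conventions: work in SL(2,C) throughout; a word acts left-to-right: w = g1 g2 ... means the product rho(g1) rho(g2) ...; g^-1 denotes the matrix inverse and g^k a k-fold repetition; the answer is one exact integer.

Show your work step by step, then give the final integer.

rho(b) = [[7, -16], [-10, 23]]
... * rho(b) = [[7, -16], [-10, 23]]  ->  [[209, -480], [-300, 689]]
... * rho(c) = [[-1, 2], [4, -9]]  ->  [[-2129, 4738], [3056, -6801]]
... * rho(b) = [[7, -16], [-10, 23]]  ->  [[-62283, 143038], [89402, -205319]]
... * rho(c) = [[-1, 2], [4, -9]]  ->  [[634435, -1411908], [-910678, 2026675]]
... * rho(b) = [[7, -16], [-10, 23]]  ->  [[18560125, -42624844], [-26641496, 61184373]]
... * rho(a) = [[1, -2], [2, -3]]  ->  [[-66689563, 90754282], [95727250, -130270127]]
... * rho(c^-1) = [[-9, -2], [-4, -1]]  ->  [[237188939, 42624844], [-340464742, -61184373]]
tr = 237188939 + -61184373 = 176004566

176004566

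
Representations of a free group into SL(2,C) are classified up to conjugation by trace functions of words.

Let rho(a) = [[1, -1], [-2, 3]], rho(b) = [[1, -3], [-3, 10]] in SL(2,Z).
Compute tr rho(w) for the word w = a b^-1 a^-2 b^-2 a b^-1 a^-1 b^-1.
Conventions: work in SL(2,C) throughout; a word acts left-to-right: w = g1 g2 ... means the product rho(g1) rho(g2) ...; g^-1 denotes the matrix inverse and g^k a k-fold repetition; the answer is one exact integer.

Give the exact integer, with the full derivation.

867784

rho(a) = [[1, -1], [-2, 3]]
... * rho(b^-1) = [[10, 3], [3, 1]]  ->  [[7, 2], [-11, -3]]
... * rho(a^-1) = [[3, 1], [2, 1]]  ->  [[25, 9], [-39, -14]]
... * rho(a^-1) = [[3, 1], [2, 1]]  ->  [[93, 34], [-145, -53]]
... * rho(b^-1) = [[10, 3], [3, 1]]  ->  [[1032, 313], [-1609, -488]]
... * rho(b^-1) = [[10, 3], [3, 1]]  ->  [[11259, 3409], [-17554, -5315]]
... * rho(a) = [[1, -1], [-2, 3]]  ->  [[4441, -1032], [-6924, 1609]]
... * rho(b^-1) = [[10, 3], [3, 1]]  ->  [[41314, 12291], [-64413, -19163]]
... * rho(a^-1) = [[3, 1], [2, 1]]  ->  [[148524, 53605], [-231565, -83576]]
... * rho(b^-1) = [[10, 3], [3, 1]]  ->  [[1646055, 499177], [-2566378, -778271]]
tr = 1646055 + -778271 = 867784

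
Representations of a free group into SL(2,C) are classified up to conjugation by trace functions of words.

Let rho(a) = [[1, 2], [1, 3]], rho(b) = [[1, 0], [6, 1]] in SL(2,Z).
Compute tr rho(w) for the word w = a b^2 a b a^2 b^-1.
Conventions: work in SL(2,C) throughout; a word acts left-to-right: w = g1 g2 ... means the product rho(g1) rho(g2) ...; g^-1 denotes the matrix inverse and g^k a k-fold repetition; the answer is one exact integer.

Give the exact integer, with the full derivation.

rho(a) = [[1, 2], [1, 3]]
... * rho(b) = [[1, 0], [6, 1]]  ->  [[13, 2], [19, 3]]
... * rho(b) = [[1, 0], [6, 1]]  ->  [[25, 2], [37, 3]]
... * rho(a) = [[1, 2], [1, 3]]  ->  [[27, 56], [40, 83]]
... * rho(b) = [[1, 0], [6, 1]]  ->  [[363, 56], [538, 83]]
... * rho(a) = [[1, 2], [1, 3]]  ->  [[419, 894], [621, 1325]]
... * rho(a) = [[1, 2], [1, 3]]  ->  [[1313, 3520], [1946, 5217]]
... * rho(b^-1) = [[1, 0], [-6, 1]]  ->  [[-19807, 3520], [-29356, 5217]]
tr = -19807 + 5217 = -14590

-14590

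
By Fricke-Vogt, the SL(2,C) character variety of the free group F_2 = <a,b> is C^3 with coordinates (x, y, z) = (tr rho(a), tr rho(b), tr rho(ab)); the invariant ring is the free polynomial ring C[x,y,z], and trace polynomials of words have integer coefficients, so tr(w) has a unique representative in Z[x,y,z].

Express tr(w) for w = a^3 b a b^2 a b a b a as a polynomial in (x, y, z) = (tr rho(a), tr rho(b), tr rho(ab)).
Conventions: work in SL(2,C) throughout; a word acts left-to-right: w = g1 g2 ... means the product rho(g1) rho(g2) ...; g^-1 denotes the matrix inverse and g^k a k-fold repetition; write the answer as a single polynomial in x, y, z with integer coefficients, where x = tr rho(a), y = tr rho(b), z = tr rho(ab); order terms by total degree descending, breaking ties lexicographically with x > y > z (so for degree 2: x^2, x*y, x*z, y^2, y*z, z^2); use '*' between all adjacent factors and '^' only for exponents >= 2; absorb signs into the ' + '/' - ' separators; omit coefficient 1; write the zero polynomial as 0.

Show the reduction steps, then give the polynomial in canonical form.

tr(a b a b) = tr(a b)*tr(a b) - tr(1)  (split on a) = z^2 - 2
tr(b a b a b a b a) = tr(a b a b)*tr(a b a b) - tr(1)  (split on a) = z^4 - 4*z^2 + 2
tr(a b a b a b) = tr(b a b a)*tr(b a) - tr(a b)  (split on b) = z^3 - 3*z
tr(b a b) = tr(b)*tr(a b) - tr(a)  (reduce the b square) = y*z - x
tr(a b a b a) = tr(a)*tr(b a b a) - tr(b a b)  (reduce the a square) = x*z^2 - y*z - x
tr(b a b a b a b) = tr(b)*tr(a b a b a b) - tr(a b a b a)  (reduce the b square) = y*z^3 - x*z^2 - 2*y*z + x
tr(a b a b a^2 b a b) = tr(a)*tr(b a b a b a b a) - tr(b a b a b a b)  (reduce the a square) = x*z^4 - y*z^3 - 3*x*z^2 + 2*y*z + x
tr(a b a) = tr(a)*tr(b a) - tr(b)  (reduce the a square) = x*z - y
tr(b a b a b) = tr(b)*tr(a b a b) - tr(a b a)  (reduce the b square) = y*z^2 - x*z - y
tr(b a^2 b a b a) = tr(a)*tr(b a b a b a) - tr(b a b a b)  (reduce the a square) = x*z^3 - y*z^2 - 2*x*z + y
tr(a^2 b a) = tr(a)*tr(a b a) - tr(a b)  (reduce the a square) = x^2*z - x*y - z
tr(b a^2 b a b) = tr(b)*tr(a^2 b a b) - tr(a^2 b a)  (reduce the b square) = x*y*z^2 - x^2*z - y^2*z + z
tr(a b a b a^2 b a) = tr(a)*tr(b a^2 b a b a) - tr(b a^2 b a b)  (reduce the a square) = x^2*z^3 - 2*x*y*z^2 - x^2*z + y^2*z + x*y - z
tr(a b a b^2 a b a b a) = tr(b)*tr(a b a b a^2 b a b) - tr(a b a b a^2 b a)  (reduce the b square) = x*y*z^4 - x^2*z^3 - y^2*z^3 - x*y*z^2 + x^2*z + y^2*z + z
tr(a b a b^2 a b a b) = tr(b)*tr(a b a b a b a b) - tr(a b a b a b a)  (reduce the b square) = y*z^4 - x*z^3 - 3*y*z^2 + 2*x*z + y
tr(b a b^2 a b a b a^3) = tr(a)*tr(a b a b^2 a b a b a) - tr(a b a b^2 a b a b)  (reduce the a square) = x^2*y*z^4 - x^3*z^3 - x*y^2*z^3 - x^2*y*z^2 - y*z^4 + x^3*z + x*y^2*z + x*z^3 + 3*y*z^2 - x*z - y
tr(a^3 b a b^2 a b a b a) = tr(a)*tr(b a b^2 a b a b a^3) - tr(b a b^2 a b a b a^2)  (reduce the a square) = x^3*y*z^4 - x^4*z^3 - x^2*y^2*z^3 - x^3*y*z^2 - 2*x*y*z^4 + x^4*z + x^2*y^2*z + 2*x^2*z^3 + y^2*z^3 + 4*x*y*z^2 - 2*x^2*z - y^2*z - x*y - z

x^3*y*z^4 - x^4*z^3 - x^2*y^2*z^3 - x^3*y*z^2 - 2*x*y*z^4 + x^4*z + x^2*y^2*z + 2*x^2*z^3 + y^2*z^3 + 4*x*y*z^2 - 2*x^2*z - y^2*z - x*y - z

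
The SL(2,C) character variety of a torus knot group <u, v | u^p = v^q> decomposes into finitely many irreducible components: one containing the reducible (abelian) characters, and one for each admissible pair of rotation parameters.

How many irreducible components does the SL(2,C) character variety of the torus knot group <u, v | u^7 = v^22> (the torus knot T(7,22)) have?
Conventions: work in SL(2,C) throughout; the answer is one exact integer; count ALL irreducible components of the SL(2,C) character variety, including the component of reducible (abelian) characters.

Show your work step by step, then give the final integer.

64

Gamma = < u, v | u^7 = v^22 > (torus knot T(7,22)); the central element u^7 = v^22 acts as +I or -I in any irreducible SL(2,C) representation.
On an irreducible component, tr(u) is locked at 2*cos(pi*alpha/7) for some alpha in 1..6, and tr(v) at 2*cos(pi*beta/22) for some beta in 1..21.
u^7 = (-1)^alpha I and v^22 = (-1)^beta I must agree, so alpha and beta have equal parity.
Counting: 3 odd alphas x 11 odd betas + 3 even alphas x 10 even betas = 33 + 30 = 63.
components with irreducible characters: 63; plus the single component of reducible (abelian) characters: total 64.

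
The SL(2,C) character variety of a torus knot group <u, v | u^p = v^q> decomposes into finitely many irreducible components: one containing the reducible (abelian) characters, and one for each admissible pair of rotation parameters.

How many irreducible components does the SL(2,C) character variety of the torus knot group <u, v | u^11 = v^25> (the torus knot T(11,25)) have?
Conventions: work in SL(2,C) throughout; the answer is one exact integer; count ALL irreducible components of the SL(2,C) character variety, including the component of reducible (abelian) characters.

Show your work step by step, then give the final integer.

121

For T(11,25): irreducibility forces the central element u^11 = v^25 to one of +I, -I.
On an irreducible component, tr(u) is locked at 2*cos(pi*alpha/11) for some alpha in 1..10, and tr(v) at 2*cos(pi*beta/25) for some beta in 1..24.
u^11 = (-1)^alpha I and v^25 = (-1)^beta I must agree, so alpha and beta have equal parity.
Enumerate parity-matched pairs: 5*12 odd-odd plus 5*12 even-even gives 120.
Total: 120 irreducible-character components + 1 reducible (abelian) component = 121.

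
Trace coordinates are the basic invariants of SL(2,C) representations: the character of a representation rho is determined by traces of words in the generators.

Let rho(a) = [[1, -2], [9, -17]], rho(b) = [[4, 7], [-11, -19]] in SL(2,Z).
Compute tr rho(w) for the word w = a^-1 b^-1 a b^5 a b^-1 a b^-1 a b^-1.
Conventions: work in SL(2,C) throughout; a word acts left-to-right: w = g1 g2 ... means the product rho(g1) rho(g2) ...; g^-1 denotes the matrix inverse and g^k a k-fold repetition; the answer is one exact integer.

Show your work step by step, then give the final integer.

-43319729559825396

rho(a^-1) = [[-17, 2], [-9, 1]]
... * rho(b^-1) = [[-19, -7], [11, 4]]  ->  [[345, 127], [182, 67]]
... * rho(a) = [[1, -2], [9, -17]]  ->  [[1488, -2849], [785, -1503]]
... * rho(b) = [[4, 7], [-11, -19]]  ->  [[37291, 64547], [19673, 34052]]
... * rho(b) = [[4, 7], [-11, -19]]  ->  [[-560853, -965356], [-295880, -509277]]
... * rho(b) = [[4, 7], [-11, -19]]  ->  [[8375504, 14415793], [4418527, 7605103]]
... * rho(b) = [[4, 7], [-11, -19]]  ->  [[-125071707, -215271539], [-65982025, -113567268]]
... * rho(b) = [[4, 7], [-11, -19]]  ->  [[1867700101, 3214657292], [985311848, 1695903917]]
... * rho(a) = [[1, -2], [9, -17]]  ->  [[30799615729, -58384574166], [16248447101, -30800990285]]
... * rho(b^-1) = [[-19, -7], [11, 4]]  ->  [[-1227423014677, -449135606767], [-647531388054, -236943090847]]
... * rho(a) = [[1, -2], [9, -17]]  ->  [[-5269643475580, 10090151344393], [-2780019205677, 5323095320507]]
... * rho(b^-1) = [[-19, -7], [11, 4]]  ->  [[211114890824343, 77248109706632], [111374413433440, 40752515721767]]
... * rho(a) = [[1, -2], [9, -17]]  ->  [[906347878184031, -1735447646661430], [478147054929343, -915541594136919]]
... * rho(b^-1) = [[-19, -7], [11, 4]]  ->  [[-36310533798772319, -13286225733933937], [-19155751579163626, -7009195761053077]]
tr = -36310533798772319 + -7009195761053077 = -43319729559825396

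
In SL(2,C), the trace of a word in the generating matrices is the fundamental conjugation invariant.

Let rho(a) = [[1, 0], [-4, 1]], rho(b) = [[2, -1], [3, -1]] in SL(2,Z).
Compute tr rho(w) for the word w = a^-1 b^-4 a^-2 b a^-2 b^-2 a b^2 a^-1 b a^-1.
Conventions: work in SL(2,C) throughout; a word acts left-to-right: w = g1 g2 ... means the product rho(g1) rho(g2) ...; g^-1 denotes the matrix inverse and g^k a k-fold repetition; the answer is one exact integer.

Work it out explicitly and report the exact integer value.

rho(a^-1) = [[1, 0], [4, 1]]
... * rho(b^-1) = [[-1, 1], [-3, 2]]  ->  [[-1, 1], [-7, 6]]
... * rho(b^-1) = [[-1, 1], [-3, 2]]  ->  [[-2, 1], [-11, 5]]
... * rho(b^-1) = [[-1, 1], [-3, 2]]  ->  [[-1, 0], [-4, -1]]
... * rho(b^-1) = [[-1, 1], [-3, 2]]  ->  [[1, -1], [7, -6]]
... * rho(a^-1) = [[1, 0], [4, 1]]  ->  [[-3, -1], [-17, -6]]
... * rho(a^-1) = [[1, 0], [4, 1]]  ->  [[-7, -1], [-41, -6]]
... * rho(b) = [[2, -1], [3, -1]]  ->  [[-17, 8], [-100, 47]]
... * rho(a^-1) = [[1, 0], [4, 1]]  ->  [[15, 8], [88, 47]]
... * rho(a^-1) = [[1, 0], [4, 1]]  ->  [[47, 8], [276, 47]]
... * rho(b^-1) = [[-1, 1], [-3, 2]]  ->  [[-71, 63], [-417, 370]]
... * rho(b^-1) = [[-1, 1], [-3, 2]]  ->  [[-118, 55], [-693, 323]]
... * rho(a) = [[1, 0], [-4, 1]]  ->  [[-338, 55], [-1985, 323]]
... * rho(b) = [[2, -1], [3, -1]]  ->  [[-511, 283], [-3001, 1662]]
... * rho(b) = [[2, -1], [3, -1]]  ->  [[-173, 228], [-1016, 1339]]
... * rho(a^-1) = [[1, 0], [4, 1]]  ->  [[739, 228], [4340, 1339]]
... * rho(b) = [[2, -1], [3, -1]]  ->  [[2162, -967], [12697, -5679]]
... * rho(a^-1) = [[1, 0], [4, 1]]  ->  [[-1706, -967], [-10019, -5679]]
tr = -1706 + -5679 = -7385

-7385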